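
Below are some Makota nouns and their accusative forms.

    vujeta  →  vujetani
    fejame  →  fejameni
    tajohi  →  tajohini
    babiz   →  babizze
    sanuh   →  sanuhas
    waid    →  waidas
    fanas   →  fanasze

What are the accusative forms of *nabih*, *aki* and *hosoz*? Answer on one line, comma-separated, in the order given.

nabihas, akini, hosozze

The suffix is conditioned by the final sound: -ze when the stem ends in a sibilant (*babiz*, *fanas*); -as when the stem ends in a non-sibilant consonant (*sanuh*, *waid*); -ni when the stem ends in a vowel (*vujeta*, *fejame*, *tajohi*).
*nabih*: final sound = /h/, a non-sibilant consonant → -as → *nabihas*.
Since the final sound of *aki* is /i/ (a vowel), it takes -ni, giving *akini*.
Since the final sound of *hosoz* is /z/ (a sibilant), it takes -ze, giving *hosozze*.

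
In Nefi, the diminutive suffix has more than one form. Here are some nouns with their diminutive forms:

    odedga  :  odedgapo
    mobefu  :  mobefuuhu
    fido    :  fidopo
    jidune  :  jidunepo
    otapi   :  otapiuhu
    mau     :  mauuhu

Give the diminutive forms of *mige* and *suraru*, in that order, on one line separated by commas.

Looking at the last vowel of each stem: -uhu when the last vowel of the stem is a high vowel (*mobefu*, *otapi*, *mau*); -po when the last vowel of the stem is a non-high vowel (*odedga*, *fido*, *jidune*).
Since the last vowel of *mige* is /e/ (a non-high vowel), it takes -po, giving *migepo*.
Since the last vowel of *suraru* is /u/ (a high vowel), it takes -uhu, giving *suraruuhu*.

migepo, suraruuhu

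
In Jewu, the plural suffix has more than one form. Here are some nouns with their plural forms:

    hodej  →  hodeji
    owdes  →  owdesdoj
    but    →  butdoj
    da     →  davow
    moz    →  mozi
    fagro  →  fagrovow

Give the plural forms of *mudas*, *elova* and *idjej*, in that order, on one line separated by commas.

The suffix is conditioned by the final sound: -doj when the stem ends in a voiceless consonant (*owdes*, *but*); -i when the stem ends in a voiced consonant (*hodej*, *moz*); -vow when the stem ends in a vowel (*da*, *fagro*).
*mudas* — final sound /s/ (a voiceless consonant) → -doj → *mudasdoj*.
Since the final sound of *elova* is /a/ (a vowel), it takes -vow, giving *elovavow*.
Since the final sound of *idjej* is /j/ (a voiced consonant), it takes -i, giving *idjeji*.

mudasdoj, elovavow, idjeji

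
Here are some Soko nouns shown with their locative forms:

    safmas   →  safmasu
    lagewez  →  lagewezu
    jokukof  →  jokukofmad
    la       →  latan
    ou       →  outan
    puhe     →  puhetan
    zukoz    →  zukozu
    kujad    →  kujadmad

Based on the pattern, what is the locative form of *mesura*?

mesuratan

The suffix is conditioned by the final sound: -u when the stem ends in a sibilant (*safmas*, *lagewez*, *zukoz*); -mad when the stem ends in a non-sibilant consonant (*jokukof*, *kujad*); -tan when the stem ends in a vowel (*la*, *ou*, *puhe*).
*mesura*: final sound = /a/, a vowel → -tan → *mesuratan*.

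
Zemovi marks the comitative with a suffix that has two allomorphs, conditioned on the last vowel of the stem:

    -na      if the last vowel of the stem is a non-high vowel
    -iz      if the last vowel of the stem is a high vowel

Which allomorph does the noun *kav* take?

-na

*kav*: last vowel = /a/, a non-high vowel → -na.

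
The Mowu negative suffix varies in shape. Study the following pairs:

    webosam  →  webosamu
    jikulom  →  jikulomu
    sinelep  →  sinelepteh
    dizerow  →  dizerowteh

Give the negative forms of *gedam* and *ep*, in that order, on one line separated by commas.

gedamu, epteh

Looking at the final consonant of each stem: -u when the stem ends in a nasal (*webosam*, *jikulom*); -teh when the stem ends in a non-nasal consonant (*sinelep*, *dizerow*).
Since the final consonant of *gedam* is /m/ (a nasal), it takes -u, giving *gedamu*.
*ep*: final consonant = /p/, non-nasal → -teh → *epteh*.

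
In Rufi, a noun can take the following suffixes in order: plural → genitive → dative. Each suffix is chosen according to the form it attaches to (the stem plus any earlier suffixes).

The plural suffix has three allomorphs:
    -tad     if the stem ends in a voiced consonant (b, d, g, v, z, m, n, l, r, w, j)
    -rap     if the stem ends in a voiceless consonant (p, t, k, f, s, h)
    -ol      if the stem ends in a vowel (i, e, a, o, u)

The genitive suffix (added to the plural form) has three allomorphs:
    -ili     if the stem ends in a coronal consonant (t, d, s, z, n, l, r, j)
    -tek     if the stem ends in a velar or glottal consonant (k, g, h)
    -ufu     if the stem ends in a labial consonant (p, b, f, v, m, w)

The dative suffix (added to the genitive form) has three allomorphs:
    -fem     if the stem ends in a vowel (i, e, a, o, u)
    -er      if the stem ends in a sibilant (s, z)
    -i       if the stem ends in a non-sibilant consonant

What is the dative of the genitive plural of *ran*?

rantadilifem

*ran*: final sound = /n/, a voiced consonant → -tad → *rantad*.
The plural form *rantad* — final consonant /d/ (coronal) → -ili → *rantadili*.
The genitive form *rantadili* — final sound /i/ (a vowel) → -fem → *rantadilifem*.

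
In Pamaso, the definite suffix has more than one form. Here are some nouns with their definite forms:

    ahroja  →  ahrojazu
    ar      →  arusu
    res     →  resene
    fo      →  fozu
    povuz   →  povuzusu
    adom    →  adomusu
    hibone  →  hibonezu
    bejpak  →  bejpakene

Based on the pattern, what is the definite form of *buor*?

The suffix is conditioned by the final sound: -ene when the stem ends in a voiceless consonant (*res*, *bejpak*); -usu when the stem ends in a voiced consonant (*ar*, *povuz*, *adom*); -zu when the stem ends in a vowel (*ahroja*, *fo*, *hibone*).
*buor*: final sound = /r/, a voiced consonant → -usu → *buorusu*.

buorusu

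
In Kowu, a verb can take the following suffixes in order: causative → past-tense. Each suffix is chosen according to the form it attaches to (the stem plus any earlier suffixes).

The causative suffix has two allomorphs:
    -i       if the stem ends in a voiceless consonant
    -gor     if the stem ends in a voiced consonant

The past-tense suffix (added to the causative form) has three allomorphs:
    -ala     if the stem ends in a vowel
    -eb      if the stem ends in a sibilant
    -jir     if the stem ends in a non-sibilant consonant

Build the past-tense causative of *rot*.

rotiala

*rot* — final consonant /t/ (voiceless) → -i → *roti*.
The causative form *roti* — final sound /i/ (a vowel) → -ala → *rotiala*.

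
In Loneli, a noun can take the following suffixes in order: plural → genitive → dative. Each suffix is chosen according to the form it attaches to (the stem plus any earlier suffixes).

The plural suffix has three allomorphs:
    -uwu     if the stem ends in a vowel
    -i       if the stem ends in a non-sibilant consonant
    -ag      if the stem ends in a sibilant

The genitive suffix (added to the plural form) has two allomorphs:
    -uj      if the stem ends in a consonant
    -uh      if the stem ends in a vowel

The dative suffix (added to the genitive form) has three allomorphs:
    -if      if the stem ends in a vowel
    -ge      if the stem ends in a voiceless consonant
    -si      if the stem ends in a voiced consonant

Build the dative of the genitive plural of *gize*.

gizeuwuuhge

*gize*: final sound = /e/, a vowel → -uwu → *gizeuwu*.
The plural form *gizeuwu* — final sound /u/ (a vowel) → -uh → *gizeuwuuh*.
The genitive form *gizeuwuuh* — final sound /h/ (a voiceless consonant) → -ge → *gizeuwuuhge*.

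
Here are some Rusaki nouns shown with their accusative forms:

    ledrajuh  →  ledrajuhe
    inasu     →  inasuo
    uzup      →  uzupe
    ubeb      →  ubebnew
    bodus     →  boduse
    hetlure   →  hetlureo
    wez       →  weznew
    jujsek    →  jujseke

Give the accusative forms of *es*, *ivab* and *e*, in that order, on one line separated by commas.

The pattern is voicing of the final sound: -e when the stem ends in a voiceless consonant (*ledrajuh*, *uzup*, *bodus*, *jujsek*); -new when the stem ends in a voiced consonant (*ubeb*, *wez*); -o when the stem ends in a vowel (*inasu*, *hetlure*).
The final sound of *es* is /s/, which is a voiceless consonant, so the suffix is -e, giving *ese*.
*ivab* — final sound /b/ (a voiced consonant) → -new → *ivabnew*.
*e* — final sound /e/ (a vowel) → -o → *eo*.

ese, ivabnew, eo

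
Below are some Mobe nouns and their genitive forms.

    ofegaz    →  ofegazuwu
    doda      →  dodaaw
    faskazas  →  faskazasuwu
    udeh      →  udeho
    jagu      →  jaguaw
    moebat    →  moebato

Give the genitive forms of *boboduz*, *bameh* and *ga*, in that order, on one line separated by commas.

boboduzuwu, bameho, gaaw

The alternation tracks the final sound of the stem — -uwu when the stem ends in a sibilant (*ofegaz*, *faskazas*); -o when the stem ends in a non-sibilant consonant (*udeh*, *moebat*); -aw when the stem ends in a vowel (*doda*, *jagu*).
Since the final sound of *boboduz* is /z/ (a sibilant), it takes -uwu, giving *boboduzuwu*.
The final sound of *bameh* is /h/, which is a non-sibilant consonant, so the suffix is -o, giving *bameho*.
The final sound of *ga* is /a/, which is a vowel, so the suffix is -aw, giving *gaaw*.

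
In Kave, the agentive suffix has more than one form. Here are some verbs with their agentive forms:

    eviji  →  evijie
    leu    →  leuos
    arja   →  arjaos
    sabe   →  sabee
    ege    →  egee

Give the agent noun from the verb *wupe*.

The alternation tracks the last vowel of the stem — -e when the last vowel of the stem is a front vowel (*eviji*, *sabe*, *ege*); -os when the last vowel of the stem is a back vowel (*leu*, *arja*).
Since the last vowel of *wupe* is /e/ (a front vowel), it takes -e, giving *wupee*.

wupee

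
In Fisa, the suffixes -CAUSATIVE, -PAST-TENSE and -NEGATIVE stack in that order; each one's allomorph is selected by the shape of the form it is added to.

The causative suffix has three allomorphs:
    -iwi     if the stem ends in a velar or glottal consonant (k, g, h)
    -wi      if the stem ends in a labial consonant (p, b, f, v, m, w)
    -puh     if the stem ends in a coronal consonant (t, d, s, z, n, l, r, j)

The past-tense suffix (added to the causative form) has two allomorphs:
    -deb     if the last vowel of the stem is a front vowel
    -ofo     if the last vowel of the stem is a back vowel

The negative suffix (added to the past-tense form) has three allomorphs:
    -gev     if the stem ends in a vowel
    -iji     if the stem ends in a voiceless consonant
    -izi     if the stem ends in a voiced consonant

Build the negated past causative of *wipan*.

Since the final consonant of *wipan* is /n/ (coronal), it takes -puh, giving *wipanpuh*.
Since the last vowel of the causative form *wipanpuh* is /u/ (a back vowel), it takes -ofo, giving *wipanpuhofo*.
The past-tense form *wipanpuhofo* — final sound /o/ (a vowel) → -gev → *wipanpuhofogev*.

wipanpuhofogev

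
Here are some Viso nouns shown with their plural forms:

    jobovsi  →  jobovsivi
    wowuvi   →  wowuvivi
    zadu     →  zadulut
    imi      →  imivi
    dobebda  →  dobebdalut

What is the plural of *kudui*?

kuduivi

The suffix is conditioned by the last vowel: -vi when the last vowel of the stem is a front vowel (*jobovsi*, *wowuvi*, *imi*); -lut when the last vowel of the stem is a back vowel (*zadu*, *dobebda*).
Since the last vowel of *kudui* is /i/ (a front vowel), it takes -vi, giving *kuduivi*.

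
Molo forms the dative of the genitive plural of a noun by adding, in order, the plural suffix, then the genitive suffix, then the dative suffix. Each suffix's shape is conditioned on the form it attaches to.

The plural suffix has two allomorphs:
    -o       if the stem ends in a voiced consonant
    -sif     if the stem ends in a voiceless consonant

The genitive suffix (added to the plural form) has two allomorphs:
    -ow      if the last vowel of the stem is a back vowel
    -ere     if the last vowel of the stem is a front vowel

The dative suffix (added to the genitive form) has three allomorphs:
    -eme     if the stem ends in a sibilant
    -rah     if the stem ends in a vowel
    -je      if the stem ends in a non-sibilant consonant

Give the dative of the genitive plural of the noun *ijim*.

*ijim* — final consonant /m/ (voiced) → -o → *ijimo*.
The last vowel of the plural form *ijimo* is /o/, which is a back vowel, so the genitive suffix is -ow, giving *ijimoow*.
Since the final sound of the genitive form *ijimoow* is /w/ (a non-sibilant consonant), it takes -je, giving *ijimoowje*.

ijimoowje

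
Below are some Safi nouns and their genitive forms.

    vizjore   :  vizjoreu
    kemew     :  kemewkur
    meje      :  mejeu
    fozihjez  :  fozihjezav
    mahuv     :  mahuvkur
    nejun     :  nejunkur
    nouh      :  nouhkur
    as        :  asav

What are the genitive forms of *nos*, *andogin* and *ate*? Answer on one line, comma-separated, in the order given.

nosav, andoginkur, ateu

The pattern is sibilance of the final sound: -av when the stem ends in a sibilant (*fozihjez*, *as*); -kur when the stem ends in a non-sibilant consonant (*kemew*, *mahuv*, *nejun*, *nouh*); -u when the stem ends in a vowel (*vizjore*, *meje*).
*nos* — final sound /s/ (a sibilant) → -av → *nosav*.
The final sound of *andogin* is /n/, which is a non-sibilant consonant, so the suffix is -kur, giving *andoginkur*.
*ate* — final sound /e/ (a vowel) → -u → *ateu*.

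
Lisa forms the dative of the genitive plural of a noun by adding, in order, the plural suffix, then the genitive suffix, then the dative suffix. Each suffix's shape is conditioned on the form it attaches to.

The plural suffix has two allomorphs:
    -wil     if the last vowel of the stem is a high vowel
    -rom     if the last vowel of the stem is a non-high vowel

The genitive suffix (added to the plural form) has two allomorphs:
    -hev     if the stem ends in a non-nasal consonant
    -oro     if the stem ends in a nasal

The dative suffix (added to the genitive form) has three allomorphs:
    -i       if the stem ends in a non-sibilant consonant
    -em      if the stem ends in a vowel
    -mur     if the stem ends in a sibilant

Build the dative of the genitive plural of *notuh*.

notuhwilhevi

*notuh* — last vowel /u/ (a high vowel) → -wil → *notuhwil*.
Since the final consonant of the plural form *notuhwil* is /l/ (non-nasal), it takes -hev, giving *notuhwilhev*.
The final sound of the genitive form *notuhwilhev* is /v/, which is a non-sibilant consonant, so the dative suffix is -i, giving *notuhwilhevi*.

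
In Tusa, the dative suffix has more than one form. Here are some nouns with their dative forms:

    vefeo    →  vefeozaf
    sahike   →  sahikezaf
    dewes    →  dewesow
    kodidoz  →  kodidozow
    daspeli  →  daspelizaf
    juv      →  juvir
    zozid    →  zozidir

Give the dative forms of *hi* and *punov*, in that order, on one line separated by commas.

The alternation tracks the final sound of the stem — -ow when the stem ends in a sibilant (*dewes*, *kodidoz*); -ir when the stem ends in a non-sibilant consonant (*juv*, *zozid*); -zaf when the stem ends in a vowel (*vefeo*, *sahike*, *daspeli*).
*hi*: final sound = /i/, a vowel → -zaf → *hizaf*.
Since the final sound of *punov* is /v/ (a non-sibilant consonant), it takes -ir, giving *punovir*.

hizaf, punovir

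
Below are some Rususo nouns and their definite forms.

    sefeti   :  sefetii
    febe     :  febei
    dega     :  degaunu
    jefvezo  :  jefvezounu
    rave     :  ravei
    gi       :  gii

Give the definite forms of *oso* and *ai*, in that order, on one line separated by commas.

osounu, aii

The suffix is conditioned by the last vowel: -i when the last vowel of the stem is a front vowel (*sefeti*, *febe*, *rave*, *gi*); -unu when the last vowel of the stem is a back vowel (*dega*, *jefvezo*).
The last vowel of *oso* is /o/, which is a back vowel, so the suffix is -unu, giving *osounu*.
The last vowel of *ai* is /i/, which is a front vowel, so the suffix is -i, giving *aii*.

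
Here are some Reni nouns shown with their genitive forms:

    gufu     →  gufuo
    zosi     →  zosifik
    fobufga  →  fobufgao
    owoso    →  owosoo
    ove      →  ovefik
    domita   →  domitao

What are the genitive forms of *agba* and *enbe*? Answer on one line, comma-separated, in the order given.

agbao, enbefik

The alternation tracks the last vowel of the stem — -fik when the last vowel of the stem is a front vowel (*zosi*, *ove*); -o when the last vowel of the stem is a back vowel (*gufu*, *fobufga*, *owoso*, *domita*).
*agba*: last vowel = /a/, a back vowel → -o → *agbao*.
Since the last vowel of *enbe* is /e/ (a front vowel), it takes -fik, giving *enbefik*.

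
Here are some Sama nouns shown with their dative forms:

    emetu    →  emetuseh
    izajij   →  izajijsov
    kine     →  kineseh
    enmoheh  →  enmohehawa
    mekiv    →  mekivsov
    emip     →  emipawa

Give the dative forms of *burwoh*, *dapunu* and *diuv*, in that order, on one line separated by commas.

The alternation tracks the final sound of the stem — -awa when the stem ends in a voiceless consonant (*enmoheh*, *emip*); -sov when the stem ends in a voiced consonant (*izajij*, *mekiv*); -seh when the stem ends in a vowel (*emetu*, *kine*).
Since the final sound of *burwoh* is /h/ (a voiceless consonant), it takes -awa, giving *burwohawa*.
*dapunu*: final sound = /u/, a vowel → -seh → *dapunuseh*.
The final sound of *diuv* is /v/, which is a voiced consonant, so the suffix is -sov, giving *diuvsov*.

burwohawa, dapunuseh, diuvsov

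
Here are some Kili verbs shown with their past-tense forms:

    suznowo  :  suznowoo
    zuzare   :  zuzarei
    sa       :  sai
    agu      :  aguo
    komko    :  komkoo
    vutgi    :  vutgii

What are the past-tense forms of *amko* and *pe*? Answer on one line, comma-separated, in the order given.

amkoo, pei

The alternation tracks the last vowel of the stem — -o when the last vowel of the stem is a rounded vowel (*suznowo*, *agu*, *komko*); -i when the last vowel of the stem is an unrounded vowel (*zuzare*, *sa*, *vutgi*).
*amko* — last vowel /o/ (a rounded vowel) → -o → *amkoo*.
Since the last vowel of *pe* is /e/ (an unrounded vowel), it takes -i, giving *pei*.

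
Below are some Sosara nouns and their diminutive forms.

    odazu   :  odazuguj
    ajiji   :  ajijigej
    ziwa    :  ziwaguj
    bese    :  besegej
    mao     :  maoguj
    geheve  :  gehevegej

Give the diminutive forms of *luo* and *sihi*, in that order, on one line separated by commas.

luoguj, sihigej

The suffix is conditioned by the last vowel: -gej when the last vowel of the stem is a front vowel (*ajiji*, *bese*, *geheve*); -guj when the last vowel of the stem is a back vowel (*odazu*, *ziwa*, *mao*).
Since the last vowel of *luo* is /o/ (a back vowel), it takes -guj, giving *luoguj*.
*sihi*: last vowel = /i/, a front vowel → -gej → *sihigej*.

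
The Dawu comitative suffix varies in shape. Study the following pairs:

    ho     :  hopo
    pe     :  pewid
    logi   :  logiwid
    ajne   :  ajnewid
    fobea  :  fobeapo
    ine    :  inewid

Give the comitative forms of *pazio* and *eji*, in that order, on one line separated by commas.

paziopo, ejiwid

The suffix is conditioned by the last vowel: -wid when the last vowel of the stem is a front vowel (*pe*, *logi*, *ajne*, *ine*); -po when the last vowel of the stem is a back vowel (*ho*, *fobea*).
The last vowel of *pazio* is /o/, which is a back vowel, so the suffix is -po, giving *paziopo*.
*eji*: last vowel = /i/, a front vowel → -wid → *ejiwid*.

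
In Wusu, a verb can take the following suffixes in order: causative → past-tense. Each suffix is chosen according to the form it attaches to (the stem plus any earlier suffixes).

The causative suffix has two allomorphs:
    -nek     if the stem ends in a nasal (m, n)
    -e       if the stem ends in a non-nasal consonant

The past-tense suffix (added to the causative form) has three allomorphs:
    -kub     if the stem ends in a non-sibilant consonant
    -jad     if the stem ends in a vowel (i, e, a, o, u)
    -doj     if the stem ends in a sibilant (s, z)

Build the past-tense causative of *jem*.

Since the final consonant of *jem* is /m/ (a nasal), it takes -nek, giving *jemnek*.
Since the final sound of the causative form *jemnek* is /k/ (a non-sibilant consonant), it takes -kub, giving *jemnekkub*.

jemnekkub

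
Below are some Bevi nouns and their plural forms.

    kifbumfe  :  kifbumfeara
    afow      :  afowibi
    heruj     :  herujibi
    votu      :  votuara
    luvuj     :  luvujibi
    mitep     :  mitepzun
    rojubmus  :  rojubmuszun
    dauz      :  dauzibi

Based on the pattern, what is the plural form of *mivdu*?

The suffix is conditioned by the final sound: -zun when the stem ends in a voiceless consonant (*mitep*, *rojubmus*); -ibi when the stem ends in a voiced consonant (*afow*, *heruj*, *luvuj*, *dauz*); -ara when the stem ends in a vowel (*kifbumfe*, *votu*).
The final sound of *mivdu* is /u/, which is a vowel, so the suffix is -ara, giving *mivduara*.

mivduara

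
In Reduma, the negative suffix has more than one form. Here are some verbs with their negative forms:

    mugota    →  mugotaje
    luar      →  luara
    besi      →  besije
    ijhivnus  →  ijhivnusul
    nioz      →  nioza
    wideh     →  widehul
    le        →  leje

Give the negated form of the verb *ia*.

The pattern is voicing of the final sound: -ul when the stem ends in a voiceless consonant (*ijhivnus*, *wideh*); -a when the stem ends in a voiced consonant (*luar*, *nioz*); -je when the stem ends in a vowel (*mugota*, *besi*, *le*).
Since the final sound of *ia* is /a/ (a vowel), it takes -je, giving *iaje*.

iaje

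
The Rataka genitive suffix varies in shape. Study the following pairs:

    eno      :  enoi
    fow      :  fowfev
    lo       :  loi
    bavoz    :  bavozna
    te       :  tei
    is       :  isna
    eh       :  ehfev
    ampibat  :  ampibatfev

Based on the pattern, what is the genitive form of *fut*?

futfev

The alternation tracks the final sound of the stem — -na when the stem ends in a sibilant (*bavoz*, *is*); -fev when the stem ends in a non-sibilant consonant (*fow*, *eh*, *ampibat*); -i when the stem ends in a vowel (*eno*, *lo*, *te*).
*fut*: final sound = /t/, a non-sibilant consonant → -fev → *futfev*.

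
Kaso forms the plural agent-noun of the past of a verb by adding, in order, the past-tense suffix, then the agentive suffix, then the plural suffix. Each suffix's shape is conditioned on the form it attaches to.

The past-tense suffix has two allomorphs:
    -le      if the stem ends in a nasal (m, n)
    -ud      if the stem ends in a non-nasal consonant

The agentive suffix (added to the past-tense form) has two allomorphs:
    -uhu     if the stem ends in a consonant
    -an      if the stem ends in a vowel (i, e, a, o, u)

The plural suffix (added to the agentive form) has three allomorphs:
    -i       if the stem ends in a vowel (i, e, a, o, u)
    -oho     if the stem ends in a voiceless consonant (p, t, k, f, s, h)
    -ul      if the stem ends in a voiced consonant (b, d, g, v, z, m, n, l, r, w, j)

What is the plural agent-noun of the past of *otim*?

otimleanul

Since the final consonant of *otim* is /m/ (a nasal), it takes -le, giving *otimle*.
Since the final sound of the past-tense form *otimle* is /e/ (a vowel), it takes -an, giving *otimlean*.
Since the final sound of the agentive form *otimlean* is /n/ (a voiced consonant), it takes -ul, giving *otimleanul*.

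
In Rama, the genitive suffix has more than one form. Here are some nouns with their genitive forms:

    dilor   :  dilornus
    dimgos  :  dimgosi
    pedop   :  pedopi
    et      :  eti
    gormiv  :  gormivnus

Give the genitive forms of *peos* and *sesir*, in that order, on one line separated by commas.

peosi, sesirnus

The suffix is conditioned by the final consonant: -i when the stem ends in a voiceless consonant (*dimgos*, *pedop*, *et*); -nus when the stem ends in a voiced consonant (*dilor*, *gormiv*).
Since the final consonant of *peos* is /s/ (voiceless), it takes -i, giving *peosi*.
*sesir* — final consonant /r/ (voiced) → -nus → *sesirnus*.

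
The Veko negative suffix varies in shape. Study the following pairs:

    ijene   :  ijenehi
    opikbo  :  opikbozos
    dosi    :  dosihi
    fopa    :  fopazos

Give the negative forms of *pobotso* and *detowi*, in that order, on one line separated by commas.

The pattern is front/back vowel harmony: -hi when the last vowel of the stem is a front vowel (*ijene*, *dosi*); -zos when the last vowel of the stem is a back vowel (*opikbo*, *fopa*).
*pobotso*: last vowel = /o/, a back vowel → -zos → *pobotsozos*.
Since the last vowel of *detowi* is /i/ (a front vowel), it takes -hi, giving *detowihi*.

pobotsozos, detowihi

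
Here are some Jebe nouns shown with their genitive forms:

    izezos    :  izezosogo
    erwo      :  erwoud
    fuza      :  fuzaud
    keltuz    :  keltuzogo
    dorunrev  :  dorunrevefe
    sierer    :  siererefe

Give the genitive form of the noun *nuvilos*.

The alternation tracks the final sound of the stem — -ogo when the stem ends in a sibilant (*izezos*, *keltuz*); -efe when the stem ends in a non-sibilant consonant (*dorunrev*, *sierer*); -ud when the stem ends in a vowel (*erwo*, *fuza*).
*nuvilos*: final sound = /s/, a sibilant → -ogo → *nuvilosogo*.

nuvilosogo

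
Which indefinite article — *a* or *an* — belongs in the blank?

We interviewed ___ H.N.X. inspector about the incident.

an

The indefinite article is chosen by the initial *sound* of the following word, not its spelling.
The initialism *H.N.X.* is read letter by letter; the first letter, H, is pronounced /eɪtʃ/, which begins with a vowel sound.
So the article is *an*: We interviewed an H.N.X. inspector about the incident.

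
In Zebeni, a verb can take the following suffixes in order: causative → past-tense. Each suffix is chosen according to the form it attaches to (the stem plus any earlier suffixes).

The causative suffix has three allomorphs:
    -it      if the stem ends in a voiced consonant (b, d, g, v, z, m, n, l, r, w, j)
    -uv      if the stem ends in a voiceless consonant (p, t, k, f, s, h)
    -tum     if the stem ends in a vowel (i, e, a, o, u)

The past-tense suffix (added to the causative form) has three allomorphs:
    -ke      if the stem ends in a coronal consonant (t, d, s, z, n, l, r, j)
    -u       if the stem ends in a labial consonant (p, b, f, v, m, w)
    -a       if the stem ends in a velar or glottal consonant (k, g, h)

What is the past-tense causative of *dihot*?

*dihot* — final sound /t/ (a voiceless consonant) → -uv → *dihotuv*.
Since the final consonant of the causative form *dihotuv* is /v/ (labial), it takes -u, giving *dihotuvu*.

dihotuvu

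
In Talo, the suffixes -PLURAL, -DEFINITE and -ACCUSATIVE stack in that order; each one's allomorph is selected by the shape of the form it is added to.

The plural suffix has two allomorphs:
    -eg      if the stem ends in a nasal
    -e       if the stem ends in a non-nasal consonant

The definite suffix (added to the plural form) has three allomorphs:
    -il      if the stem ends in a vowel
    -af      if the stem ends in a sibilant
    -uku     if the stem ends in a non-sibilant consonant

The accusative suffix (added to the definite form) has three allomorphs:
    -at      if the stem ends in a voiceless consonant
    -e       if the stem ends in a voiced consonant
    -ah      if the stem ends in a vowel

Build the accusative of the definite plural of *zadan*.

*zadan* — final consonant /n/ (a nasal) → -eg → *zadaneg*.
The final sound of the plural form *zadaneg* is /g/, which is a non-sibilant consonant, so the definite suffix is -uku, giving *zadaneguku*.
Since the final sound of the definite form *zadaneguku* is /u/ (a vowel), it takes -ah, giving *zadanegukuah*.

zadanegukuah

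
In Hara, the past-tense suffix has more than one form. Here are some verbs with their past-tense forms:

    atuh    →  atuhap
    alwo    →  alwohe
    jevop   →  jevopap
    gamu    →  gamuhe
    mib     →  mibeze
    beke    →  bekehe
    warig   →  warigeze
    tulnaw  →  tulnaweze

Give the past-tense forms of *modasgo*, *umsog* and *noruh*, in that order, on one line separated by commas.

The alternation tracks the final sound of the stem — -ap when the stem ends in a voiceless consonant (*atuh*, *jevop*); -eze when the stem ends in a voiced consonant (*mib*, *warig*, *tulnaw*); -he when the stem ends in a vowel (*alwo*, *gamu*, *beke*).
*modasgo* — final sound /o/ (a vowel) → -he → *modasgohe*.
*umsog*: final sound = /g/, a voiced consonant → -eze → *umsogeze*.
*noruh* — final sound /h/ (a voiceless consonant) → -ap → *noruhap*.

modasgohe, umsogeze, noruhap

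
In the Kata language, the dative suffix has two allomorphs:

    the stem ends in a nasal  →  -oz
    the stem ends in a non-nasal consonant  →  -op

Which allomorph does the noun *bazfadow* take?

-op

*bazfadow*: final consonant = /w/, non-nasal → -op.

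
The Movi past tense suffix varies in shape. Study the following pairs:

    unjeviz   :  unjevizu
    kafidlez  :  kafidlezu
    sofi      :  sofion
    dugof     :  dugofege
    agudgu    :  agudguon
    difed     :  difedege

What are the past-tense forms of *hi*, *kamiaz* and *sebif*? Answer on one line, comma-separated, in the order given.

hion, kamiazu, sebifege

The pattern is sibilance of the final sound: -u when the stem ends in a sibilant (*unjeviz*, *kafidlez*); -ege when the stem ends in a non-sibilant consonant (*dugof*, *difed*); -on when the stem ends in a vowel (*sofi*, *agudgu*).
*hi*: final sound = /i/, a vowel → -on → *hion*.
*kamiaz*: final sound = /z/, a sibilant → -u → *kamiazu*.
*sebif*: final sound = /f/, a non-sibilant consonant → -ege → *sebifege*.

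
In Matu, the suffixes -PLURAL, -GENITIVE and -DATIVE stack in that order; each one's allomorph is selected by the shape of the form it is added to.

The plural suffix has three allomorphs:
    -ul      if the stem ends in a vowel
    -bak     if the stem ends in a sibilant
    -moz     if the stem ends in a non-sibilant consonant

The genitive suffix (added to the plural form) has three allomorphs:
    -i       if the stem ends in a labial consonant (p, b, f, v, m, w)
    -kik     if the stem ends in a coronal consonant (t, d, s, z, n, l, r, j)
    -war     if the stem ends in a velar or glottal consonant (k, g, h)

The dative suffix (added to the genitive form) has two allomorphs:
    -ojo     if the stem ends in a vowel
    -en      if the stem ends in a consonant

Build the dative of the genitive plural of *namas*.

*namas*: final sound = /s/, a sibilant → -bak → *namasbak*.
The final consonant of the plural form *namasbak* is /k/, which is velar/glottal, so the genitive suffix is -war, giving *namasbakwar*.
The genitive form *namasbakwar* — final sound /r/ (a consonant) → -en → *namasbakwaren*.

namasbakwaren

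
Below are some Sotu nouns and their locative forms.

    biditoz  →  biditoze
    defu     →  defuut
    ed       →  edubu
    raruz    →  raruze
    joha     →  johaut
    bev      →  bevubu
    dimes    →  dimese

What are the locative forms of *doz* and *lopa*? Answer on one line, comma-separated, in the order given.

doze, lopaut

The suffix is conditioned by the final sound: -e when the stem ends in a sibilant (*biditoz*, *raruz*, *dimes*); -ubu when the stem ends in a non-sibilant consonant (*ed*, *bev*); -ut when the stem ends in a vowel (*defu*, *joha*).
The final sound of *doz* is /z/, which is a sibilant, so the suffix is -e, giving *doze*.
*lopa* — final sound /a/ (a vowel) → -ut → *lopaut*.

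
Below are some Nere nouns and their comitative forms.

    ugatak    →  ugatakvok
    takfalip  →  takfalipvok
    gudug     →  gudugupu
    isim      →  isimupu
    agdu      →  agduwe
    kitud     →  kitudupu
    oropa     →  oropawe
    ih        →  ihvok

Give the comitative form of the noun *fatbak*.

fatbakvok

The alternation tracks the final sound of the stem — -vok when the stem ends in a voiceless consonant (*ugatak*, *takfalip*, *ih*); -upu when the stem ends in a voiced consonant (*gudug*, *isim*, *kitud*); -we when the stem ends in a vowel (*agdu*, *oropa*).
*fatbak* — final sound /k/ (a voiceless consonant) → -vok → *fatbakvok*.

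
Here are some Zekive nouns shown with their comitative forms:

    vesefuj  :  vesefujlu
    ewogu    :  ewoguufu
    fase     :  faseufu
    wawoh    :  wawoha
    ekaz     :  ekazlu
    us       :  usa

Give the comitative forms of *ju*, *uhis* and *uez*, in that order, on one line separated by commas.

juufu, uhisa, uezlu

The suffix is conditioned by the final sound: -a when the stem ends in a voiceless consonant (*wawoh*, *us*); -lu when the stem ends in a voiced consonant (*vesefuj*, *ekaz*); -ufu when the stem ends in a vowel (*ewogu*, *fase*).
*ju*: final sound = /u/, a vowel → -ufu → *juufu*.
The final sound of *uhis* is /s/, which is a voiceless consonant, so the suffix is -a, giving *uhisa*.
The final sound of *uez* is /z/, which is a voiced consonant, so the suffix is -lu, giving *uezlu*.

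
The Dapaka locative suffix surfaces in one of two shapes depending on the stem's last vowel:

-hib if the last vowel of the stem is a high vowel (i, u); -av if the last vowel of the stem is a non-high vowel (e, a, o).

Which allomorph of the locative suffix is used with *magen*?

The last vowel of *magen* is /e/, which is a non-high vowel, so the suffix is -av.

-av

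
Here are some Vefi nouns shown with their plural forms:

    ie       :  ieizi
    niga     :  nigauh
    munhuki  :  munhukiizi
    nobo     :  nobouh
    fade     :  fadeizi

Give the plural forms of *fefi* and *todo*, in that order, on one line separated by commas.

The alternation tracks the last vowel of the stem — -izi when the last vowel of the stem is a front vowel (*ie*, *munhuki*, *fade*); -uh when the last vowel of the stem is a back vowel (*niga*, *nobo*).
The last vowel of *fefi* is /i/, which is a front vowel, so the suffix is -izi, giving *fefiizi*.
*todo* — last vowel /o/ (a back vowel) → -uh → *todouh*.

fefiizi, todouh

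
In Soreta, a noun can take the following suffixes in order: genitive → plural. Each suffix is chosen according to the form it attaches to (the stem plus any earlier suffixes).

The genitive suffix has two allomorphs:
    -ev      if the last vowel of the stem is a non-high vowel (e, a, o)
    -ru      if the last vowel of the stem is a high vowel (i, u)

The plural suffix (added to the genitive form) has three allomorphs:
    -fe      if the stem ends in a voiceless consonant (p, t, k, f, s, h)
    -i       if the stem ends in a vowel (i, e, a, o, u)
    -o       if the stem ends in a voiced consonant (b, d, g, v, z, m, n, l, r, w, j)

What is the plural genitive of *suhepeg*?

suhepegevo

*suhepeg* — last vowel /e/ (a non-high vowel) → -ev → *suhepegev*.
The genitive form *suhepegev*: final sound = /v/, a voiced consonant → -o → *suhepegevo*.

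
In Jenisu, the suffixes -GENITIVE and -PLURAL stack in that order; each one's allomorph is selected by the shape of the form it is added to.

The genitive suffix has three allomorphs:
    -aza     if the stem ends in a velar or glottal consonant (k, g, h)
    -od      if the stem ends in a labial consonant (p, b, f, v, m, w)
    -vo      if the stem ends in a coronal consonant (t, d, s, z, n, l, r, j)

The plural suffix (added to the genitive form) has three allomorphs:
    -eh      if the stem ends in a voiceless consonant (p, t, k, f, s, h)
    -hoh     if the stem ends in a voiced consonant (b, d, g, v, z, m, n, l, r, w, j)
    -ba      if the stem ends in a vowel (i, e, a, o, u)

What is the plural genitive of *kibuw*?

kibuwodhoh

Since the final consonant of *kibuw* is /w/ (labial), it takes -od, giving *kibuwod*.
The genitive form *kibuwod* — final sound /d/ (a voiced consonant) → -hoh → *kibuwodhoh*.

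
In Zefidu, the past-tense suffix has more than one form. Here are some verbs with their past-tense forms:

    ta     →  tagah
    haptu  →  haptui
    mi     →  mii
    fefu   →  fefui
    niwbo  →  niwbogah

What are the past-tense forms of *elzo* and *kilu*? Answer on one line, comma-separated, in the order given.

The alternation tracks the last vowel of the stem — -i when the last vowel of the stem is a high vowel (*haptu*, *mi*, *fefu*); -gah when the last vowel of the stem is a non-high vowel (*ta*, *niwbo*).
The last vowel of *elzo* is /o/, which is a non-high vowel, so the suffix is -gah, giving *elzogah*.
Since the last vowel of *kilu* is /u/ (a high vowel), it takes -i, giving *kilui*.

elzogah, kilui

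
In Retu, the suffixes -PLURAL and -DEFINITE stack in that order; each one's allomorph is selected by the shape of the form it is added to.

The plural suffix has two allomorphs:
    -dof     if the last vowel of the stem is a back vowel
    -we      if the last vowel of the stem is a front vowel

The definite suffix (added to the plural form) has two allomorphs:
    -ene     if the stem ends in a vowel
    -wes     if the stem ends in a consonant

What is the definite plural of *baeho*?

*baeho*: last vowel = /o/, a back vowel → -dof → *baehodof*.
Since the final sound of the plural form *baehodof* is /f/ (a consonant), it takes -wes, giving *baehodofwes*.

baehodofwes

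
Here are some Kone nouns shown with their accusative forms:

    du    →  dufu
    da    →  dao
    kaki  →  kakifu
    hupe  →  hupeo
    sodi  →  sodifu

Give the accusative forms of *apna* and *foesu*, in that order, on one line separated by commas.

The alternation tracks the last vowel of the stem — -fu when the last vowel of the stem is a high vowel (*du*, *kaki*, *sodi*); -o when the last vowel of the stem is a non-high vowel (*da*, *hupe*).
*apna*: last vowel = /a/, a non-high vowel → -o → *apnao*.
*foesu* — last vowel /u/ (a high vowel) → -fu → *foesufu*.

apnao, foesufu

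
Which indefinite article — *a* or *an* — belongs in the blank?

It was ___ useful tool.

a

The indefinite article is chosen by the initial *sound* of the following word, not its spelling.
*useful* begins with the sound /juː/ (u pronounced /juː/) — a consonant sound.
So the article is *a*: It was a useful tool.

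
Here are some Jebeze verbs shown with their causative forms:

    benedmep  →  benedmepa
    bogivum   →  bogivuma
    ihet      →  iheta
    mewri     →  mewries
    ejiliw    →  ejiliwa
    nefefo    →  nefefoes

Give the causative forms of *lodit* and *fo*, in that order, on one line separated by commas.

Looking at the final sound of each stem: -a when the stem ends in a consonant (*benedmep*, *bogivum*, *ihet*, *ejiliw*); -es when the stem ends in a vowel (*mewri*, *nefefo*).
The final sound of *lodit* is /t/, which is a consonant, so the suffix is -a, giving *lodita*.
*fo* — final sound /o/ (a vowel) → -es → *foes*.

lodita, foes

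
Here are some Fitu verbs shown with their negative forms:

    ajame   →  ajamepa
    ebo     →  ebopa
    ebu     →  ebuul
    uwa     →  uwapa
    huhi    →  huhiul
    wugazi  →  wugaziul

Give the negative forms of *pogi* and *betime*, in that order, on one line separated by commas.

Looking at the last vowel of each stem: -ul when the last vowel of the stem is a high vowel (*ebu*, *huhi*, *wugazi*); -pa when the last vowel of the stem is a non-high vowel (*ajame*, *ebo*, *uwa*).
The last vowel of *pogi* is /i/, which is a high vowel, so the suffix is -ul, giving *pogiul*.
*betime* — last vowel /e/ (a non-high vowel) → -pa → *betimepa*.

pogiul, betimepa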